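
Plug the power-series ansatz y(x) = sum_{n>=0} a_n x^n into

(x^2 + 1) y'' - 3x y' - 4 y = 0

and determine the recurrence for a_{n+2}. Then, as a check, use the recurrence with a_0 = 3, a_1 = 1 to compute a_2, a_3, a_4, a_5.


Substitute y = sum_n a_n x^n.
(1 + 1 x^2) y'' contributes (n+2)(n+1) a_{n+2} + n(n-1) a_n at x^n.
-3 x y'(x) contributes -3 n a_n at x^n.
-4 y(x) contributes -4 a_n at x^n.
Matching x^n: (n+2)(n+1) a_{n+2} + (n(n-1) - 3 n - 4) a_n = 0.
Thus a_{n+2} = (-n(n-1) + 3 n + 4) / ((n+1)(n+2)) * a_n.

Check with a_0 = 3, a_1 = 1 (apply the recurrence for n = 0, 1, 2, 3): a_0 = 3, a_1 = 1, a_2 = 6, a_3 = 7/6, a_4 = 4, a_5 = 49/120.

a_(n+2) = (-n(n-1) + 3 n + 4) / ((n+1)(n+2)) * a_n; check: a_0 = 3, a_1 = 1, a_2 = 6, a_3 = 7/6, a_4 = 4, a_5 = 49/120


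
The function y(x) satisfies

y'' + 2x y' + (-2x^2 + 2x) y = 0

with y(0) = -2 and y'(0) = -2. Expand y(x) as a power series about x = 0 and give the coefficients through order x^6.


Ansatz: y(x) = sum_{n>=0} a_n x^n, so y'(x) = sum_{n>=1} n a_n x^(n-1) and y''(x) = sum_{n>=2} n(n-1) a_n x^(n-2).
Substitute into P(x) y'' + Q(x) y' + R(x) y = 0 with P(x) = 1, Q(x) = 2x, R(x) = -2x^2 + 2x, and match powers of x.
Initial conditions: a_0 = -2, a_1 = -2.
Setting the coefficient of each power of x to zero and solving order by order (substituting the coefficients already found):
  x^0: 2 a_2 = 0  ->  a_2 = 0
  x^1: 6 a_3 + 2 a_1 + 2 a_0 = 0  ->  6 a_3 = -2 a_1 - 2 a_0 = 8  ->  a_3 = 4/3
  x^2: 12 a_4 + 4 a_2 + 2 a_1 - 2 a_0 = 0  ->  12 a_4 = -4 a_2 - 2 a_1 + 2 a_0 = 0  ->  a_4 = 0
  x^3: 20 a_5 + 6 a_3 + 2 a_2 - 2 a_1 = 0  ->  20 a_5 = -6 a_3 - 2 a_2 + 2 a_1 = -12  ->  a_5 = -3/5
  x^4: 30 a_6 + 8 a_4 + 2 a_3 - 2 a_2 = 0  ->  30 a_6 = -8 a_4 - 2 a_3 + 2 a_2 = -8/3  ->  a_6 = -4/45
Truncated series: y(x) = -2 - 2 x + (4/3) x^3 - (3/5) x^5 - (4/45) x^6 + O(x^7).

a_0 = -2; a_1 = -2; a_2 = 0; a_3 = 4/3; a_4 = 0; a_5 = -3/5; a_6 = -4/45


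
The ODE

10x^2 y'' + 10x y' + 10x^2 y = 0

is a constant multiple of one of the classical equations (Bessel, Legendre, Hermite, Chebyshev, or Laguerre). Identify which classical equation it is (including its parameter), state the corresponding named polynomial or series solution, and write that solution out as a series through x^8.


All three coefficients share the factor 10; dividing through by 10 gives  x^2 y'' + x y' + x^2 y = 0.
This matches the Bessel equation x^2 y'' + x y' + (x^2 - nu^2) y = 0 with nu^2 = 0, so nu = 0; the solution bounded at x = 0 is J_0(x).
Frobenius at x = 0: indicial roots ±nu; for r = nu the recurrence k(k + 2nu) c_k = -c_{k-2} gives the standard series J_nu(x) = sum_{k>=0} (-1)^k / (k! (k+nu)!) (x/2)^(2k+nu). Evaluate the first 5 terms:
  k = 0: (-1)^0 / (0! * 0! * 2^0) x^0 = 1/(1*1*1) x^0 = (1) x^0
  k = 1: (-1)^1 / (1! * 1! * 2^2) x^2 = -1/(1*1*4) x^2 = (-1/4) x^2
  k = 2: (-1)^2 / (2! * 2! * 2^4) x^4 = 1/(2*2*16) x^4 = (1/64) x^4
  k = 3: (-1)^3 / (3! * 3! * 2^6) x^6 = -1/(6*6*64) x^6 = (-1/2304) x^6
  k = 4: (-1)^4 / (4! * 4! * 2^8) x^8 = 1/(24*24*256) x^8 = (1/147456) x^8
Hence J_0(x) = x^8/147456 - x^6/2304 + x^4/64 - x^2/4 + 1 + ....

J_0(x); series = x^8/147456 - x^6/2304 + x^4/64 - x^2/4 + 1


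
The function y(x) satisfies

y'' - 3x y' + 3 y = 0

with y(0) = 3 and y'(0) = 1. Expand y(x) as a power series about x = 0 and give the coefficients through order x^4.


Ansatz: y(x) = sum_{n>=0} a_n x^n, so y'(x) = sum_{n>=1} n a_n x^(n-1) and y''(x) = sum_{n>=2} n(n-1) a_n x^(n-2).
Substitute into P(x) y'' + Q(x) y' + R(x) y = 0 with P(x) = 1, Q(x) = -3x, R(x) = 3, and match powers of x.
Initial conditions: a_0 = 3, a_1 = 1.
Setting the coefficient of each power of x to zero and solving order by order (substituting the coefficients already found):
  x^0: 2 a_2 + 3 a_0 = 0  ->  2 a_2 = -3 a_0 = -9  ->  a_2 = -9/2
  x^1: 6 a_3 = 0  ->  a_3 = 0
  x^2: 12 a_4 - 3 a_2 = 0  ->  12 a_4 = 3 a_2 = -27/2  ->  a_4 = -9/8
Truncated series: y(x) = 3 + x - (9/2) x^2 - (9/8) x^4 + O(x^5).

a_0 = 3; a_1 = 1; a_2 = -9/2; a_3 = 0; a_4 = -9/8


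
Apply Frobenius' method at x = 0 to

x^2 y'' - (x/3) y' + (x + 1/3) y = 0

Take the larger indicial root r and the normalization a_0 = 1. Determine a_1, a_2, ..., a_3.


Write in Frobenius form y'' + (p(x)/x) y' + (q(x)/x^2) y = 0:
  p(x) = -1/3,  q(x) = x + 1/3.
Indicial equation: r(r-1) + (-1/3) r + (1/3) = 0 -> roots r_1 = 1, r_2 = 1/3.
Take r = r_1 = 1. Let y(x) = x^r sum_{n>=0} a_n x^n with a_0 = 1.
Substitute y = x^r sum a_n x^n and match x^{r+n}. The recurrence is
  D(n) a_n + 1 a_{n-1} = 0,  where D(n) = (r+n)(r+n-1) + (-1/3)(r+n) + (1/3).
  a_n = -1 / D(n) * a_{n-1}.
Since the indicial polynomial factors as (r - r_1)(r - r_2), D(n) = (r_1 + n - r_1)(r_1 + n - r_2) = n(n + 2/3).
Evaluating step by step (a_0 = 1):
  n = 1: D(1) = 1(1 + 2/3) = 5/3; numerator = -1(1) = -1; a_1 = (-1)/(5/3) = -3/5
  n = 2: D(2) = 2(2 + 2/3) = 16/3; numerator = -1(-3/5) = 3/5; a_2 = (3/5)/(16/3) = 9/80
  n = 3: D(3) = 3(3 + 2/3) = 11; numerator = -1(9/80) = -9/80; a_3 = (-9/80)/(11) = -9/880

r = 1; a_0 = 1; a_1 = -3/5; a_2 = 9/80; a_3 = -9/880


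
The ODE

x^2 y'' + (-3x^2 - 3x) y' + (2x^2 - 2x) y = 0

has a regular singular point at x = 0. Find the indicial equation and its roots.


Divide by x^2 to reach normal form y'' + P_1(x) y' + P_2(x) y = 0 with P_1(x) = -3 - 3/x and P_2(x) = 2 - 2/x.
x = 0 is a singular point because the y'-coefficient -3 - 3/x has a pole at x = 0 and the y-coefficient 2 - 2/x has a pole at x = 0.
It is a regular singular point because x P_1(x) = p(x) = -3x - 3 and x^2 P_2(x) = q(x) = 2x^2 - 2x are polynomials, hence analytic at x = 0.
p(0) = -3,  q(0) = 0.
Indicial equation: r(r-1) + p(0) r + q(0) = 0, i.e. r^2 + (p(0) - 1) r + q(0) = 0, i.e. r^2 - 4 r = 0.
Discriminant: (-4)^2 - 4(0) = 16, so r = (4 ± 4)/2.
Solving: r_1 = 4, r_2 = 0.

indicial: r^2 - 4 r = 0; roots r_1 = 4, r_2 = 0


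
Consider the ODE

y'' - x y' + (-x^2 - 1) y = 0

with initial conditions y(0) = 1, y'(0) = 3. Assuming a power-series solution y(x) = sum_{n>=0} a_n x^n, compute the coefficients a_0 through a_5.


Ansatz: y(x) = sum_{n>=0} a_n x^n, so y'(x) = sum_{n>=1} n a_n x^(n-1) and y''(x) = sum_{n>=2} n(n-1) a_n x^(n-2).
Substitute into P(x) y'' + Q(x) y' + R(x) y = 0 with P(x) = 1, Q(x) = -x, R(x) = -x^2 - 1, and match powers of x.
Initial conditions: a_0 = 1, a_1 = 3.
Setting the coefficient of each power of x to zero and solving order by order (substituting the coefficients already found):
  x^0: 2 a_2 - a_0 = 0  ->  2 a_2 = a_0 = 1  ->  a_2 = 1/2
  x^1: 6 a_3 - 2 a_1 = 0  ->  6 a_3 = 2 a_1 = 6  ->  a_3 = 1
  x^2: 12 a_4 - 3 a_2 - a_0 = 0  ->  12 a_4 = 3 a_2 + a_0 = 5/2  ->  a_4 = 5/24
  x^3: 20 a_5 - 4 a_3 - a_1 = 0  ->  20 a_5 = 4 a_3 + a_1 = 7  ->  a_5 = 7/20
Truncated series: y(x) = 1 + 3 x + (1/2) x^2 + x^3 + (5/24) x^4 + (7/20) x^5 + O(x^6).

a_0 = 1; a_1 = 3; a_2 = 1/2; a_3 = 1; a_4 = 5/24; a_5 = 7/20


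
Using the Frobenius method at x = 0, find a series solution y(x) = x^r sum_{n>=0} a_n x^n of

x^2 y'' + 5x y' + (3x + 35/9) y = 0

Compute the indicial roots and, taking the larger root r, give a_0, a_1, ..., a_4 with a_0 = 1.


Write in Frobenius form y'' + (p(x)/x) y' + (q(x)/x^2) y = 0:
  p(x) = 5,  q(x) = 3x + 35/9.
Indicial equation: r(r-1) + (5) r + (35/9) = 0 -> roots r_1 = -5/3, r_2 = -7/3.
Take r = r_1 = -5/3. Let y(x) = x^r sum_{n>=0} a_n x^n with a_0 = 1.
Substitute y = x^r sum a_n x^n and match x^{r+n}. The recurrence is
  D(n) a_n + 3 a_{n-1} = 0,  where D(n) = (r+n)(r+n-1) + (5)(r+n) + (35/9).
  a_n = -3 / D(n) * a_{n-1}.
Since the indicial polynomial factors as (r - r_1)(r - r_2), D(n) = (r_1 + n - r_1)(r_1 + n - r_2) = n(n + 2/3).
Evaluating step by step (a_0 = 1):
  n = 1: D(1) = 1(1 + 2/3) = 5/3; numerator = -3(1) = -3; a_1 = (-3)/(5/3) = -9/5
  n = 2: D(2) = 2(2 + 2/3) = 16/3; numerator = -3(-9/5) = 27/5; a_2 = (27/5)/(16/3) = 81/80
  n = 3: D(3) = 3(3 + 2/3) = 11; numerator = -3(81/80) = -243/80; a_3 = (-243/80)/(11) = -243/880
  n = 4: D(4) = 4(4 + 2/3) = 56/3; numerator = -3(-243/880) = 729/880; a_4 = (729/880)/(56/3) = 2187/49280

r = -5/3; a_0 = 1; a_1 = -9/5; a_2 = 81/80; a_3 = -243/880; a_4 = 2187/49280


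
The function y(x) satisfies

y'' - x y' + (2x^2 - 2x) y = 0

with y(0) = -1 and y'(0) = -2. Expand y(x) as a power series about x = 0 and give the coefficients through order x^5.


Ansatz: y(x) = sum_{n>=0} a_n x^n, so y'(x) = sum_{n>=1} n a_n x^(n-1) and y''(x) = sum_{n>=2} n(n-1) a_n x^(n-2).
Substitute into P(x) y'' + Q(x) y' + R(x) y = 0 with P(x) = 1, Q(x) = -x, R(x) = 2x^2 - 2x, and match powers of x.
Initial conditions: a_0 = -1, a_1 = -2.
Setting the coefficient of each power of x to zero and solving order by order (substituting the coefficients already found):
  x^0: 2 a_2 = 0  ->  a_2 = 0
  x^1: 6 a_3 - a_1 - 2 a_0 = 0  ->  6 a_3 = a_1 + 2 a_0 = -4  ->  a_3 = -2/3
  x^2: 12 a_4 - 2 a_2 - 2 a_1 + 2 a_0 = 0  ->  12 a_4 = 2 a_2 + 2 a_1 - 2 a_0 = -2  ->  a_4 = -1/6
  x^3: 20 a_5 - 3 a_3 - 2 a_2 + 2 a_1 = 0  ->  20 a_5 = 3 a_3 + 2 a_2 - 2 a_1 = 2  ->  a_5 = 1/10
Truncated series: y(x) = -1 - 2 x - (2/3) x^3 - (1/6) x^4 + (1/10) x^5 + O(x^6).

a_0 = -1; a_1 = -2; a_2 = 0; a_3 = -2/3; a_4 = -1/6; a_5 = 1/10


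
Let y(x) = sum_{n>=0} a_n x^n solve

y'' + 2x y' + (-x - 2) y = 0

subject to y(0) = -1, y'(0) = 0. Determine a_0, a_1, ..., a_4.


Ansatz: y(x) = sum_{n>=0} a_n x^n, so y'(x) = sum_{n>=1} n a_n x^(n-1) and y''(x) = sum_{n>=2} n(n-1) a_n x^(n-2).
Substitute into P(x) y'' + Q(x) y' + R(x) y = 0 with P(x) = 1, Q(x) = 2x, R(x) = -x - 2, and match powers of x.
Initial conditions: a_0 = -1, a_1 = 0.
Setting the coefficient of each power of x to zero and solving order by order (substituting the coefficients already found):
  x^0: 2 a_2 - 2 a_0 = 0  ->  2 a_2 = 2 a_0 = -2  ->  a_2 = -1
  x^1: 6 a_3 - a_0 = 0  ->  6 a_3 = a_0 = -1  ->  a_3 = -1/6
  x^2: 12 a_4 + 2 a_2 - a_1 = 0  ->  12 a_4 = -2 a_2 + a_1 = 2  ->  a_4 = 1/6
Truncated series: y(x) = -1 - x^2 - (1/6) x^3 + (1/6) x^4 + O(x^5).

a_0 = -1; a_1 = 0; a_2 = -1; a_3 = -1/6; a_4 = 1/6


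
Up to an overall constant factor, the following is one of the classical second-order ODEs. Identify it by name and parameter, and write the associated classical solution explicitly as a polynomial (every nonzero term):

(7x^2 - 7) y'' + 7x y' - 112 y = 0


All three coefficients share the factor -7; dividing through by -7 gives  (1 - x^2) y'' - x y' + 16 y = 0.
This matches the Chebyshev equation (1 - x^2) y'' - x y' + n^2 y = 0 (note the -x y' term, not -2x y') with n^2 = 16, so n = 4; the polynomial solution is T_4(x).
With y = sum_k a_k x^k, matching x^k gives (k+2)(k+1) a_{k+2} = (k^2 - n^2) a_k = (k - 4)(k + 4) a_k. The right side vanishes at k = 4, so the series with the parity of 4 terminates at degree 4.
Standard normalization: leading coefficient of T_n is 2^(n-1), so a_4 = 2^3 = 8. Work downward with a_k = (k+1)(k+2) a_{k+2} / ((k - 4)(k + 4)):
  a_2 = (3)(4)(8) / ((2 - 4)(2 + 4)) = 96/(-12) = -8
  a_0 = (1)(2)(-8) / ((0 - 4)(0 + 4)) = -16/(-16) = 1
Hence T_4(x) = 8 x^4 - 8 x^2 + 1.

T_4(x); series = 8 x^4 - 8 x^2 + 1


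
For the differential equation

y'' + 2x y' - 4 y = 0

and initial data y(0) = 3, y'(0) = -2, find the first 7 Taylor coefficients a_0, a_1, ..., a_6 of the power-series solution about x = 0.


Ansatz: y(x) = sum_{n>=0} a_n x^n, so y'(x) = sum_{n>=1} n a_n x^(n-1) and y''(x) = sum_{n>=2} n(n-1) a_n x^(n-2).
Substitute into P(x) y'' + Q(x) y' + R(x) y = 0 with P(x) = 1, Q(x) = 2x, R(x) = -4, and match powers of x.
Initial conditions: a_0 = 3, a_1 = -2.
Setting the coefficient of each power of x to zero and solving order by order (substituting the coefficients already found):
  x^0: 2 a_2 - 4 a_0 = 0  ->  2 a_2 = 4 a_0 = 12  ->  a_2 = 6
  x^1: 6 a_3 - 2 a_1 = 0  ->  6 a_3 = 2 a_1 = -4  ->  a_3 = -2/3
  x^2: 12 a_4 = 0  ->  a_4 = 0
  x^3: 20 a_5 + 2 a_3 = 0  ->  20 a_5 = -2 a_3 = 4/3  ->  a_5 = 1/15
  x^4: 30 a_6 + 4 a_4 = 0  ->  30 a_6 = -4 a_4 = 0  ->  a_6 = 0
Truncated series: y(x) = 3 - 2 x + 6 x^2 - (2/3) x^3 + (1/15) x^5 + O(x^7).

a_0 = 3; a_1 = -2; a_2 = 6; a_3 = -2/3; a_4 = 0; a_5 = 1/15; a_6 = 0


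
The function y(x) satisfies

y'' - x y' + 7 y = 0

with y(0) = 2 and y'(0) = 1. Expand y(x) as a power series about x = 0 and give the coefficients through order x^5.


Ansatz: y(x) = sum_{n>=0} a_n x^n, so y'(x) = sum_{n>=1} n a_n x^(n-1) and y''(x) = sum_{n>=2} n(n-1) a_n x^(n-2).
Substitute into P(x) y'' + Q(x) y' + R(x) y = 0 with P(x) = 1, Q(x) = -x, R(x) = 7, and match powers of x.
Initial conditions: a_0 = 2, a_1 = 1.
Setting the coefficient of each power of x to zero and solving order by order (substituting the coefficients already found):
  x^0: 2 a_2 + 7 a_0 = 0  ->  2 a_2 = -7 a_0 = -14  ->  a_2 = -7
  x^1: 6 a_3 + 6 a_1 = 0  ->  6 a_3 = -6 a_1 = -6  ->  a_3 = -1
  x^2: 12 a_4 + 5 a_2 = 0  ->  12 a_4 = -5 a_2 = 35  ->  a_4 = 35/12
  x^3: 20 a_5 + 4 a_3 = 0  ->  20 a_5 = -4 a_3 = 4  ->  a_5 = 1/5
Truncated series: y(x) = 2 + x - 7 x^2 - x^3 + (35/12) x^4 + (1/5) x^5 + O(x^6).

a_0 = 2; a_1 = 1; a_2 = -7; a_3 = -1; a_4 = 35/12; a_5 = 1/5


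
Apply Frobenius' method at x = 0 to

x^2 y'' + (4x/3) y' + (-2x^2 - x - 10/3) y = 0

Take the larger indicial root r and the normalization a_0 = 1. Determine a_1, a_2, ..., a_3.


Write in Frobenius form y'' + (p(x)/x) y' + (q(x)/x^2) y = 0:
  p(x) = 4/3,  q(x) = -2x^2 - x - 10/3.
Indicial equation: r(r-1) + (4/3) r + (-10/3) = 0 -> roots r_1 = 5/3, r_2 = -2.
Take r = r_1 = 5/3. Let y(x) = x^r sum_{n>=0} a_n x^n with a_0 = 1.
Substitute y = x^r sum a_n x^n and match x^{r+n}. The recurrence is
  D(n) a_n - 1 a_{n-1} - 2 a_{n-2} = 0,  where D(n) = (r+n)(r+n-1) + (4/3)(r+n) + (-10/3).
  a_n = [1 a_{n-1} + 2 a_{n-2}] / D(n).
Since the indicial polynomial factors as (r - r_1)(r - r_2), D(n) = (r_1 + n - r_1)(r_1 + n - r_2) = n(n + 11/3).
Evaluating step by step (a_0 = 1):
  n = 1: D(1) = 1(1 + 11/3) = 14/3; numerator = 1(1) = 1; a_1 = (1)/(14/3) = 3/14
  n = 2: D(2) = 2(2 + 11/3) = 34/3; numerator = 1(3/14) + 2(1) = 31/14; a_2 = (31/14)/(34/3) = 93/476
  n = 3: D(3) = 3(3 + 11/3) = 20; numerator = 1(93/476) + 2(3/14) = 297/476; a_3 = (297/476)/(20) = 297/9520

r = 5/3; a_0 = 1; a_1 = 3/14; a_2 = 93/476; a_3 = 297/9520


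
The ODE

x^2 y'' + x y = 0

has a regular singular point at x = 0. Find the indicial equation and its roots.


Divide by x^2 to reach normal form y'' + P_1(x) y' + P_2(x) y = 0 with P_1(x) = 0 and P_2(x) = 1/x.
x = 0 is a singular point because the y-coefficient 1/x has a pole at x = 0.
It is a regular singular point because x P_1(x) = p(x) = 0 and x^2 P_2(x) = q(x) = x are polynomials, hence analytic at x = 0.
p(0) = 0,  q(0) = 0.
Indicial equation: r(r-1) + p(0) r + q(0) = 0, i.e. r^2 + (p(0) - 1) r + q(0) = 0, i.e. r^2 - 1 r = 0.
Discriminant: (-1)^2 - 4(0) = 1, so r = (1 ± 1)/2.
Solving: r_1 = 1, r_2 = 0.

indicial: r^2 - 1 r = 0; roots r_1 = 1, r_2 = 0


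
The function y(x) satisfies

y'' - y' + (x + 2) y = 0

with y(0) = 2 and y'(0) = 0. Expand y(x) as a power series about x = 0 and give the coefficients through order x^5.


Ansatz: y(x) = sum_{n>=0} a_n x^n, so y'(x) = sum_{n>=1} n a_n x^(n-1) and y''(x) = sum_{n>=2} n(n-1) a_n x^(n-2).
Substitute into P(x) y'' + Q(x) y' + R(x) y = 0 with P(x) = 1, Q(x) = -1, R(x) = x + 2, and match powers of x.
Initial conditions: a_0 = 2, a_1 = 0.
Setting the coefficient of each power of x to zero and solving order by order (substituting the coefficients already found):
  x^0: 2 a_2 - a_1 + 2 a_0 = 0  ->  2 a_2 = a_1 - 2 a_0 = -4  ->  a_2 = -2
  x^1: 6 a_3 - 2 a_2 + 2 a_1 + a_0 = 0  ->  6 a_3 = 2 a_2 - 2 a_1 - a_0 = -6  ->  a_3 = -1
  x^2: 12 a_4 - 3 a_3 + 2 a_2 + a_1 = 0  ->  12 a_4 = 3 a_3 - 2 a_2 - a_1 = 1  ->  a_4 = 1/12
  x^3: 20 a_5 - 4 a_4 + 2 a_3 + a_2 = 0  ->  20 a_5 = 4 a_4 - 2 a_3 - a_2 = 13/3  ->  a_5 = 13/60
Truncated series: y(x) = 2 - 2 x^2 - x^3 + (1/12) x^4 + (13/60) x^5 + O(x^6).

a_0 = 2; a_1 = 0; a_2 = -2; a_3 = -1; a_4 = 1/12; a_5 = 13/60


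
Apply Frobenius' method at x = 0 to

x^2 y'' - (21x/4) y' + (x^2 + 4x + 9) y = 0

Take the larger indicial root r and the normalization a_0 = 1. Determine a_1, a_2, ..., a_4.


Write in Frobenius form y'' + (p(x)/x) y' + (q(x)/x^2) y = 0:
  p(x) = -21/4,  q(x) = x^2 + 4x + 9.
Indicial equation: r(r-1) + (-21/4) r + (9) = 0 -> roots r_1 = 4, r_2 = 9/4.
Take r = r_1 = 4. Let y(x) = x^r sum_{n>=0} a_n x^n with a_0 = 1.
Substitute y = x^r sum a_n x^n and match x^{r+n}. The recurrence is
  D(n) a_n + 4 a_{n-1} + 1 a_{n-2} = 0,  where D(n) = (r+n)(r+n-1) + (-21/4)(r+n) + (9).
  a_n = [-4 a_{n-1} - 1 a_{n-2}] / D(n).
Since the indicial polynomial factors as (r - r_1)(r - r_2), D(n) = (r_1 + n - r_1)(r_1 + n - r_2) = n(n + 7/4).
Evaluating step by step (a_0 = 1):
  n = 1: D(1) = 1(1 + 7/4) = 11/4; numerator = -4(1) = -4; a_1 = (-4)/(11/4) = -16/11
  n = 2: D(2) = 2(2 + 7/4) = 15/2; numerator = -4(-16/11) - 1(1) = 53/11; a_2 = (53/11)/(15/2) = 106/165
  n = 3: D(3) = 3(3 + 7/4) = 57/4; numerator = -4(106/165) - 1(-16/11) = -184/165; a_3 = (-184/165)/(57/4) = -736/9405
  n = 4: D(4) = 4(4 + 7/4) = 23; numerator = -4(-736/9405) - 1(106/165) = -3098/9405; a_4 = (-3098/9405)/(23) = -3098/216315

r = 4; a_0 = 1; a_1 = -16/11; a_2 = 106/165; a_3 = -736/9405; a_4 = -3098/216315


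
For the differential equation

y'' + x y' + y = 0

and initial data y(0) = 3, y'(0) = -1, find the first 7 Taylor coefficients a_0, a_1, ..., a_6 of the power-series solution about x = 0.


Ansatz: y(x) = sum_{n>=0} a_n x^n, so y'(x) = sum_{n>=1} n a_n x^(n-1) and y''(x) = sum_{n>=2} n(n-1) a_n x^(n-2).
Substitute into P(x) y'' + Q(x) y' + R(x) y = 0 with P(x) = 1, Q(x) = x, R(x) = 1, and match powers of x.
Initial conditions: a_0 = 3, a_1 = -1.
Setting the coefficient of each power of x to zero and solving order by order (substituting the coefficients already found):
  x^0: 2 a_2 + a_0 = 0  ->  2 a_2 = -a_0 = -3  ->  a_2 = -3/2
  x^1: 6 a_3 + 2 a_1 = 0  ->  6 a_3 = -2 a_1 = 2  ->  a_3 = 1/3
  x^2: 12 a_4 + 3 a_2 = 0  ->  12 a_4 = -3 a_2 = 9/2  ->  a_4 = 3/8
  x^3: 20 a_5 + 4 a_3 = 0  ->  20 a_5 = -4 a_3 = -4/3  ->  a_5 = -1/15
  x^4: 30 a_6 + 5 a_4 = 0  ->  30 a_6 = -5 a_4 = -15/8  ->  a_6 = -1/16
Truncated series: y(x) = 3 - x - (3/2) x^2 + (1/3) x^3 + (3/8) x^4 - (1/15) x^5 - (1/16) x^6 + O(x^7).

a_0 = 3; a_1 = -1; a_2 = -3/2; a_3 = 1/3; a_4 = 3/8; a_5 = -1/15; a_6 = -1/16


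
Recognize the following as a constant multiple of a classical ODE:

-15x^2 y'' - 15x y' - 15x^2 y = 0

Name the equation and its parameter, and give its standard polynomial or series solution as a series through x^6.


All three coefficients share the factor -15; dividing through by -15 gives  x^2 y'' + x y' + x^2 y = 0.
This matches the Bessel equation x^2 y'' + x y' + (x^2 - nu^2) y = 0 with nu^2 = 0, so nu = 0; the solution bounded at x = 0 is J_0(x).
Frobenius at x = 0: indicial roots ±nu; for r = nu the recurrence k(k + 2nu) c_k = -c_{k-2} gives the standard series J_nu(x) = sum_{k>=0} (-1)^k / (k! (k+nu)!) (x/2)^(2k+nu). Evaluate the first 4 terms:
  k = 0: (-1)^0 / (0! * 0! * 2^0) x^0 = 1/(1*1*1) x^0 = (1) x^0
  k = 1: (-1)^1 / (1! * 1! * 2^2) x^2 = -1/(1*1*4) x^2 = (-1/4) x^2
  k = 2: (-1)^2 / (2! * 2! * 2^4) x^4 = 1/(2*2*16) x^4 = (1/64) x^4
  k = 3: (-1)^3 / (3! * 3! * 2^6) x^6 = -1/(6*6*64) x^6 = (-1/2304) x^6
Hence J_0(x) = -x^6/2304 + x^4/64 - x^2/4 + 1 + ....

J_0(x); series = -x^6/2304 + x^4/64 - x^2/4 + 1


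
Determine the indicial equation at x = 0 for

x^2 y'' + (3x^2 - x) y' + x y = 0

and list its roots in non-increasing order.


Divide by x^2 to reach normal form y'' + P_1(x) y' + P_2(x) y = 0 with P_1(x) = 3 - 1/x and P_2(x) = 1/x.
x = 0 is a singular point because the y'-coefficient 3 - 1/x has a pole at x = 0 and the y-coefficient 1/x has a pole at x = 0.
It is a regular singular point because x P_1(x) = p(x) = 3x - 1 and x^2 P_2(x) = q(x) = x are polynomials, hence analytic at x = 0.
p(0) = -1,  q(0) = 0.
Indicial equation: r(r-1) + p(0) r + q(0) = 0, i.e. r^2 + (p(0) - 1) r + q(0) = 0, i.e. r^2 - 2 r = 0.
Discriminant: (-2)^2 - 4(0) = 4, so r = (2 ± 2)/2.
Solving: r_1 = 2, r_2 = 0.

indicial: r^2 - 2 r = 0; roots r_1 = 2, r_2 = 0


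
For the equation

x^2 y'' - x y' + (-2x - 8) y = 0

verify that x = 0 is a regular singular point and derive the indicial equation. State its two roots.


Divide by x^2 to reach normal form y'' + P_1(x) y' + P_2(x) y = 0 with P_1(x) = -1/x and P_2(x) = -2/x - 8/x^2.
x = 0 is a singular point because the y'-coefficient -1/x has a pole at x = 0 and the y-coefficient -2/x - 8/x^2 has a pole at x = 0.
It is a regular singular point because x P_1(x) = p(x) = -1 and x^2 P_2(x) = q(x) = -2x - 8 are polynomials, hence analytic at x = 0.
p(0) = -1,  q(0) = -8.
Indicial equation: r(r-1) + p(0) r + q(0) = 0, i.e. r^2 + (p(0) - 1) r + q(0) = 0, i.e. r^2 - 2 r - 8 = 0.
Discriminant: (-2)^2 - 4(-8) = 36, so r = (2 ± 6)/2.
Solving: r_1 = 4, r_2 = -2.

indicial: r^2 - 2 r - 8 = 0; roots r_1 = 4, r_2 = -2


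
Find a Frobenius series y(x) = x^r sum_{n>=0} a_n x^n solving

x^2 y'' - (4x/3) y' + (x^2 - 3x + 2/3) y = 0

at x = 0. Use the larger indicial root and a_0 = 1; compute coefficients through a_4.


Write in Frobenius form y'' + (p(x)/x) y' + (q(x)/x^2) y = 0:
  p(x) = -4/3,  q(x) = x^2 - 3x + 2/3.
Indicial equation: r(r-1) + (-4/3) r + (2/3) = 0 -> roots r_1 = 2, r_2 = 1/3.
Take r = r_1 = 2. Let y(x) = x^r sum_{n>=0} a_n x^n with a_0 = 1.
Substitute y = x^r sum a_n x^n and match x^{r+n}. The recurrence is
  D(n) a_n - 3 a_{n-1} + 1 a_{n-2} = 0,  where D(n) = (r+n)(r+n-1) + (-4/3)(r+n) + (2/3).
  a_n = [3 a_{n-1} - 1 a_{n-2}] / D(n).
Since the indicial polynomial factors as (r - r_1)(r - r_2), D(n) = (r_1 + n - r_1)(r_1 + n - r_2) = n(n + 5/3).
Evaluating step by step (a_0 = 1):
  n = 1: D(1) = 1(1 + 5/3) = 8/3; numerator = 3(1) = 3; a_1 = (3)/(8/3) = 9/8
  n = 2: D(2) = 2(2 + 5/3) = 22/3; numerator = 3(9/8) - 1(1) = 19/8; a_2 = (19/8)/(22/3) = 57/176
  n = 3: D(3) = 3(3 + 5/3) = 14; numerator = 3(57/176) - 1(9/8) = -27/176; a_3 = (-27/176)/(14) = -27/2464
  n = 4: D(4) = 4(4 + 5/3) = 68/3; numerator = 3(-27/2464) - 1(57/176) = -879/2464; a_4 = (-879/2464)/(68/3) = -2637/167552

r = 2; a_0 = 1; a_1 = 9/8; a_2 = 57/176; a_3 = -27/2464; a_4 = -2637/167552


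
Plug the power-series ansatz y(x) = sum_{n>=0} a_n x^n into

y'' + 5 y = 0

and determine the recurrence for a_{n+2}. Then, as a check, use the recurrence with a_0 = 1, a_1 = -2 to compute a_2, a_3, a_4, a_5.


Substitute y = sum_n a_n x^n into y'' + (const) y = 0.
y''(x) = sum_{n>=0} (n+2)(n+1) a_{n+2} x^n.
The ODE becomes sum_n [(n+2)(n+1) a_{n+2} + 5 a_n] x^n = 0.
Setting each coefficient to zero gives the recurrence:
  (n+2)(n+1) a_{n+2} + 5 a_n = 0,
  a_{n+2} = -5 / ((n+1)(n+2)) a_n.

Check with a_0 = 1, a_1 = -2 (apply the recurrence for n = 0, 1, 2, 3): a_0 = 1, a_1 = -2, a_2 = -5/2, a_3 = 5/3, a_4 = 25/24, a_5 = -5/12.

a_{n+2} = -5/((n+1)(n+2)) * a_n; check: a_0 = 1, a_1 = -2, a_2 = -5/2, a_3 = 5/3, a_4 = 25/24, a_5 = -5/12


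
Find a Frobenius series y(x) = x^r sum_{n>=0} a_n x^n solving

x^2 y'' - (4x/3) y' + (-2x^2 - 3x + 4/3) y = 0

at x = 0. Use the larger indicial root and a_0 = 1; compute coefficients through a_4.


Write in Frobenius form y'' + (p(x)/x) y' + (q(x)/x^2) y = 0:
  p(x) = -4/3,  q(x) = -2x^2 - 3x + 4/3.
Indicial equation: r(r-1) + (-4/3) r + (4/3) = 0 -> roots r_1 = 4/3, r_2 = 1.
Take r = r_1 = 4/3. Let y(x) = x^r sum_{n>=0} a_n x^n with a_0 = 1.
Substitute y = x^r sum a_n x^n and match x^{r+n}. The recurrence is
  D(n) a_n - 3 a_{n-1} - 2 a_{n-2} = 0,  where D(n) = (r+n)(r+n-1) + (-4/3)(r+n) + (4/3).
  a_n = [3 a_{n-1} + 2 a_{n-2}] / D(n).
Since the indicial polynomial factors as (r - r_1)(r - r_2), D(n) = (r_1 + n - r_1)(r_1 + n - r_2) = n(n + 1/3).
Evaluating step by step (a_0 = 1):
  n = 1: D(1) = 1(1 + 1/3) = 4/3; numerator = 3(1) = 3; a_1 = (3)/(4/3) = 9/4
  n = 2: D(2) = 2(2 + 1/3) = 14/3; numerator = 3(9/4) + 2(1) = 35/4; a_2 = (35/4)/(14/3) = 15/8
  n = 3: D(3) = 3(3 + 1/3) = 10; numerator = 3(15/8) + 2(9/4) = 81/8; a_3 = (81/8)/(10) = 81/80
  n = 4: D(4) = 4(4 + 1/3) = 52/3; numerator = 3(81/80) + 2(15/8) = 543/80; a_4 = (543/80)/(52/3) = 1629/4160

r = 4/3; a_0 = 1; a_1 = 9/4; a_2 = 15/8; a_3 = 81/80; a_4 = 1629/4160


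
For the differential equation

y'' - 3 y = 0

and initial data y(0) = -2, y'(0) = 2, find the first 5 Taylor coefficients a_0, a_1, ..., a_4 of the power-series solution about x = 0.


Ansatz: y(x) = sum_{n>=0} a_n x^n, so y'(x) = sum_{n>=1} n a_n x^(n-1) and y''(x) = sum_{n>=2} n(n-1) a_n x^(n-2).
Substitute into P(x) y'' + Q(x) y' + R(x) y = 0 with P(x) = 1, Q(x) = 0, R(x) = -3, and match powers of x.
Initial conditions: a_0 = -2, a_1 = 2.
Setting the coefficient of each power of x to zero and solving order by order (substituting the coefficients already found):
  x^0: 2 a_2 - 3 a_0 = 0  ->  2 a_2 = 3 a_0 = -6  ->  a_2 = -3
  x^1: 6 a_3 - 3 a_1 = 0  ->  6 a_3 = 3 a_1 = 6  ->  a_3 = 1
  x^2: 12 a_4 - 3 a_2 = 0  ->  12 a_4 = 3 a_2 = -9  ->  a_4 = -3/4
Truncated series: y(x) = -2 + 2 x - 3 x^2 + x^3 - (3/4) x^4 + O(x^5).

a_0 = -2; a_1 = 2; a_2 = -3; a_3 = 1; a_4 = -3/4


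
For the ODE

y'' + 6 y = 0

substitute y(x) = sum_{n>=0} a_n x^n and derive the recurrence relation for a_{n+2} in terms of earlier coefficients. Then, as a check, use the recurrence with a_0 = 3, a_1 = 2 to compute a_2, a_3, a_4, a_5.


Substitute y = sum_n a_n x^n into y'' + (const) y = 0.
y''(x) = sum_{n>=0} (n+2)(n+1) a_{n+2} x^n.
The ODE becomes sum_n [(n+2)(n+1) a_{n+2} + 6 a_n] x^n = 0.
Setting each coefficient to zero gives the recurrence:
  (n+2)(n+1) a_{n+2} + 6 a_n = 0,
  a_{n+2} = -6 / ((n+1)(n+2)) a_n.

Check with a_0 = 3, a_1 = 2 (apply the recurrence for n = 0, 1, 2, 3): a_0 = 3, a_1 = 2, a_2 = -9, a_3 = -2, a_4 = 9/2, a_5 = 3/5.

a_{n+2} = -6/((n+1)(n+2)) * a_n; check: a_0 = 3, a_1 = 2, a_2 = -9, a_3 = -2, a_4 = 9/2, a_5 = 3/5


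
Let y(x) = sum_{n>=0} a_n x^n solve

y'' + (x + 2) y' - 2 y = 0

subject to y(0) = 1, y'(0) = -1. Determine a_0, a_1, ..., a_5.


Ansatz: y(x) = sum_{n>=0} a_n x^n, so y'(x) = sum_{n>=1} n a_n x^(n-1) and y''(x) = sum_{n>=2} n(n-1) a_n x^(n-2).
Substitute into P(x) y'' + Q(x) y' + R(x) y = 0 with P(x) = 1, Q(x) = x + 2, R(x) = -2, and match powers of x.
Initial conditions: a_0 = 1, a_1 = -1.
Setting the coefficient of each power of x to zero and solving order by order (substituting the coefficients already found):
  x^0: 2 a_2 + 2 a_1 - 2 a_0 = 0  ->  2 a_2 = -2 a_1 + 2 a_0 = 4  ->  a_2 = 2
  x^1: 6 a_3 + 4 a_2 - a_1 = 0  ->  6 a_3 = -4 a_2 + a_1 = -9  ->  a_3 = -3/2
  x^2: 12 a_4 + 6 a_3 = 0  ->  12 a_4 = -6 a_3 = 9  ->  a_4 = 3/4
  x^3: 20 a_5 + 8 a_4 + a_3 = 0  ->  20 a_5 = -8 a_4 - a_3 = -9/2  ->  a_5 = -9/40
Truncated series: y(x) = 1 - x + 2 x^2 - (3/2) x^3 + (3/4) x^4 - (9/40) x^5 + O(x^6).

a_0 = 1; a_1 = -1; a_2 = 2; a_3 = -3/2; a_4 = 3/4; a_5 = -9/40


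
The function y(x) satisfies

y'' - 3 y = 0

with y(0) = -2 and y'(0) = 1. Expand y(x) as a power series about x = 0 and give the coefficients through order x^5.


Ansatz: y(x) = sum_{n>=0} a_n x^n, so y'(x) = sum_{n>=1} n a_n x^(n-1) and y''(x) = sum_{n>=2} n(n-1) a_n x^(n-2).
Substitute into P(x) y'' + Q(x) y' + R(x) y = 0 with P(x) = 1, Q(x) = 0, R(x) = -3, and match powers of x.
Initial conditions: a_0 = -2, a_1 = 1.
Setting the coefficient of each power of x to zero and solving order by order (substituting the coefficients already found):
  x^0: 2 a_2 - 3 a_0 = 0  ->  2 a_2 = 3 a_0 = -6  ->  a_2 = -3
  x^1: 6 a_3 - 3 a_1 = 0  ->  6 a_3 = 3 a_1 = 3  ->  a_3 = 1/2
  x^2: 12 a_4 - 3 a_2 = 0  ->  12 a_4 = 3 a_2 = -9  ->  a_4 = -3/4
  x^3: 20 a_5 - 3 a_3 = 0  ->  20 a_5 = 3 a_3 = 3/2  ->  a_5 = 3/40
Truncated series: y(x) = -2 + x - 3 x^2 + (1/2) x^3 - (3/4) x^4 + (3/40) x^5 + O(x^6).

a_0 = -2; a_1 = 1; a_2 = -3; a_3 = 1/2; a_4 = -3/4; a_5 = 3/40


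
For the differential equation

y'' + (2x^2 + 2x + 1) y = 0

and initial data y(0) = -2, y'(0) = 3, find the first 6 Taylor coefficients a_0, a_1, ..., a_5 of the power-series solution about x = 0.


Ansatz: y(x) = sum_{n>=0} a_n x^n, so y'(x) = sum_{n>=1} n a_n x^(n-1) and y''(x) = sum_{n>=2} n(n-1) a_n x^(n-2).
Substitute into P(x) y'' + Q(x) y' + R(x) y = 0 with P(x) = 1, Q(x) = 0, R(x) = 2x^2 + 2x + 1, and match powers of x.
Initial conditions: a_0 = -2, a_1 = 3.
Setting the coefficient of each power of x to zero and solving order by order (substituting the coefficients already found):
  x^0: 2 a_2 + a_0 = 0  ->  2 a_2 = -a_0 = 2  ->  a_2 = 1
  x^1: 6 a_3 + a_1 + 2 a_0 = 0  ->  6 a_3 = -a_1 - 2 a_0 = 1  ->  a_3 = 1/6
  x^2: 12 a_4 + a_2 + 2 a_1 + 2 a_0 = 0  ->  12 a_4 = -a_2 - 2 a_1 - 2 a_0 = -3  ->  a_4 = -1/4
  x^3: 20 a_5 + a_3 + 2 a_2 + 2 a_1 = 0  ->  20 a_5 = -a_3 - 2 a_2 - 2 a_1 = -49/6  ->  a_5 = -49/120
Truncated series: y(x) = -2 + 3 x + x^2 + (1/6) x^3 - (1/4) x^4 - (49/120) x^5 + O(x^6).

a_0 = -2; a_1 = 3; a_2 = 1; a_3 = 1/6; a_4 = -1/4; a_5 = -49/120


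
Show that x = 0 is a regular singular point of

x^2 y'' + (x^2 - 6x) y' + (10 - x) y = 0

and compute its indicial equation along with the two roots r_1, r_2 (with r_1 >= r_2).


Divide by x^2 to reach normal form y'' + P_1(x) y' + P_2(x) y = 0 with P_1(x) = 1 - 6/x and P_2(x) = -1/x + 10/x^2.
x = 0 is a singular point because the y'-coefficient 1 - 6/x has a pole at x = 0 and the y-coefficient -1/x + 10/x^2 has a pole at x = 0.
It is a regular singular point because x P_1(x) = p(x) = x - 6 and x^2 P_2(x) = q(x) = 10 - x are polynomials, hence analytic at x = 0.
p(0) = -6,  q(0) = 10.
Indicial equation: r(r-1) + p(0) r + q(0) = 0, i.e. r^2 + (p(0) - 1) r + q(0) = 0, i.e. r^2 - 7 r + 10 = 0.
Discriminant: (-7)^2 - 4(10) = 9, so r = (7 ± 3)/2.
Solving: r_1 = 5, r_2 = 2.

indicial: r^2 - 7 r + 10 = 0; roots r_1 = 5, r_2 = 2


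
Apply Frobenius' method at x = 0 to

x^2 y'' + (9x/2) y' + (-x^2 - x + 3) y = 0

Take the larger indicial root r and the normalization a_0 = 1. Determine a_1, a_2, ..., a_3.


Write in Frobenius form y'' + (p(x)/x) y' + (q(x)/x^2) y = 0:
  p(x) = 9/2,  q(x) = -x^2 - x + 3.
Indicial equation: r(r-1) + (9/2) r + (3) = 0 -> roots r_1 = -3/2, r_2 = -2.
Take r = r_1 = -3/2. Let y(x) = x^r sum_{n>=0} a_n x^n with a_0 = 1.
Substitute y = x^r sum a_n x^n and match x^{r+n}. The recurrence is
  D(n) a_n - 1 a_{n-1} - 1 a_{n-2} = 0,  where D(n) = (r+n)(r+n-1) + (9/2)(r+n) + (3).
  a_n = [1 a_{n-1} + 1 a_{n-2}] / D(n).
Since the indicial polynomial factors as (r - r_1)(r - r_2), D(n) = (r_1 + n - r_1)(r_1 + n - r_2) = n(n + 1/2).
Evaluating step by step (a_0 = 1):
  n = 1: D(1) = 1(1 + 1/2) = 3/2; numerator = 1(1) = 1; a_1 = (1)/(3/2) = 2/3
  n = 2: D(2) = 2(2 + 1/2) = 5; numerator = 1(2/3) + 1(1) = 5/3; a_2 = (5/3)/(5) = 1/3
  n = 3: D(3) = 3(3 + 1/2) = 21/2; numerator = 1(1/3) + 1(2/3) = 1; a_3 = (1)/(21/2) = 2/21

r = -3/2; a_0 = 1; a_1 = 2/3; a_2 = 1/3; a_3 = 2/21


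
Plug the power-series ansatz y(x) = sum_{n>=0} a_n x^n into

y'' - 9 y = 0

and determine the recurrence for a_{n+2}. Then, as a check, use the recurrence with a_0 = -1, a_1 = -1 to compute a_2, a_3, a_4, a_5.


Substitute y = sum_n a_n x^n into y'' + (const) y = 0.
y''(x) = sum_{n>=0} (n+2)(n+1) a_{n+2} x^n.
The ODE becomes sum_n [(n+2)(n+1) a_{n+2} - 9 a_n] x^n = 0.
Setting each coefficient to zero gives the recurrence:
  (n+2)(n+1) a_{n+2} - 9 a_n = 0,
  a_{n+2} = 9 / ((n+1)(n+2)) a_n.

Check with a_0 = -1, a_1 = -1 (apply the recurrence for n = 0, 1, 2, 3): a_0 = -1, a_1 = -1, a_2 = -9/2, a_3 = -3/2, a_4 = -27/8, a_5 = -27/40.

a_{n+2} = 9/((n+1)(n+2)) * a_n; check: a_0 = -1, a_1 = -1, a_2 = -9/2, a_3 = -3/2, a_4 = -27/8, a_5 = -27/40


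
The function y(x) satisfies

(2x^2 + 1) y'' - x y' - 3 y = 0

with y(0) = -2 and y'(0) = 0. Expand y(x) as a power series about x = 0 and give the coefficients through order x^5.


Ansatz: y(x) = sum_{n>=0} a_n x^n, so y'(x) = sum_{n>=1} n a_n x^(n-1) and y''(x) = sum_{n>=2} n(n-1) a_n x^(n-2).
Substitute into P(x) y'' + Q(x) y' + R(x) y = 0 with P(x) = 2x^2 + 1, Q(x) = -x, R(x) = -3, and match powers of x.
Initial conditions: a_0 = -2, a_1 = 0.
Setting the coefficient of each power of x to zero and solving order by order (substituting the coefficients already found):
  x^0: 2 a_2 - 3 a_0 = 0  ->  2 a_2 = 3 a_0 = -6  ->  a_2 = -3
  x^1: 6 a_3 - 4 a_1 = 0  ->  6 a_3 = 4 a_1 = 0  ->  a_3 = 0
  x^2: 12 a_4 - a_2 = 0  ->  12 a_4 = a_2 = -3  ->  a_4 = -1/4
  x^3: 20 a_5 + 6 a_3 = 0  ->  20 a_5 = -6 a_3 = 0  ->  a_5 = 0
Truncated series: y(x) = -2 - 3 x^2 - (1/4) x^4 + O(x^6).

a_0 = -2; a_1 = 0; a_2 = -3; a_3 = 0; a_4 = -1/4; a_5 = 0


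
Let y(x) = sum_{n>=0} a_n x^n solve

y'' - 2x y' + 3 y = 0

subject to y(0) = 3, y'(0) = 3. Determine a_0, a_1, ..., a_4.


Ansatz: y(x) = sum_{n>=0} a_n x^n, so y'(x) = sum_{n>=1} n a_n x^(n-1) and y''(x) = sum_{n>=2} n(n-1) a_n x^(n-2).
Substitute into P(x) y'' + Q(x) y' + R(x) y = 0 with P(x) = 1, Q(x) = -2x, R(x) = 3, and match powers of x.
Initial conditions: a_0 = 3, a_1 = 3.
Setting the coefficient of each power of x to zero and solving order by order (substituting the coefficients already found):
  x^0: 2 a_2 + 3 a_0 = 0  ->  2 a_2 = -3 a_0 = -9  ->  a_2 = -9/2
  x^1: 6 a_3 + a_1 = 0  ->  6 a_3 = -a_1 = -3  ->  a_3 = -1/2
  x^2: 12 a_4 - a_2 = 0  ->  12 a_4 = a_2 = -9/2  ->  a_4 = -3/8
Truncated series: y(x) = 3 + 3 x - (9/2) x^2 - (1/2) x^3 - (3/8) x^4 + O(x^5).

a_0 = 3; a_1 = 3; a_2 = -9/2; a_3 = -1/2; a_4 = -3/8


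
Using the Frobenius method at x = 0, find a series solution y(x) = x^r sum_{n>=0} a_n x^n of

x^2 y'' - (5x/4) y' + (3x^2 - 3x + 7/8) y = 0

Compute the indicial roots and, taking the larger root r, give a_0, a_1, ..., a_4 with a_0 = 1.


Write in Frobenius form y'' + (p(x)/x) y' + (q(x)/x^2) y = 0:
  p(x) = -5/4,  q(x) = 3x^2 - 3x + 7/8.
Indicial equation: r(r-1) + (-5/4) r + (7/8) = 0 -> roots r_1 = 7/4, r_2 = 1/2.
Take r = r_1 = 7/4. Let y(x) = x^r sum_{n>=0} a_n x^n with a_0 = 1.
Substitute y = x^r sum a_n x^n and match x^{r+n}. The recurrence is
  D(n) a_n - 3 a_{n-1} + 3 a_{n-2} = 0,  where D(n) = (r+n)(r+n-1) + (-5/4)(r+n) + (7/8).
  a_n = [3 a_{n-1} - 3 a_{n-2}] / D(n).
Since the indicial polynomial factors as (r - r_1)(r - r_2), D(n) = (r_1 + n - r_1)(r_1 + n - r_2) = n(n + 5/4).
Evaluating step by step (a_0 = 1):
  n = 1: D(1) = 1(1 + 5/4) = 9/4; numerator = 3(1) = 3; a_1 = (3)/(9/4) = 4/3
  n = 2: D(2) = 2(2 + 5/4) = 13/2; numerator = 3(4/3) - 3(1) = 1; a_2 = (1)/(13/2) = 2/13
  n = 3: D(3) = 3(3 + 5/4) = 51/4; numerator = 3(2/13) - 3(4/3) = -46/13; a_3 = (-46/13)/(51/4) = -184/663
  n = 4: D(4) = 4(4 + 5/4) = 21; numerator = 3(-184/663) - 3(2/13) = -22/17; a_4 = (-22/17)/(21) = -22/357

r = 7/4; a_0 = 1; a_1 = 4/3; a_2 = 2/13; a_3 = -184/663; a_4 = -22/357


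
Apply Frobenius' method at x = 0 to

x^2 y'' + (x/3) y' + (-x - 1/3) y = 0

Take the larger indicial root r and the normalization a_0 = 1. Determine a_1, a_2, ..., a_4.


Write in Frobenius form y'' + (p(x)/x) y' + (q(x)/x^2) y = 0:
  p(x) = 1/3,  q(x) = -x - 1/3.
Indicial equation: r(r-1) + (1/3) r + (-1/3) = 0 -> roots r_1 = 1, r_2 = -1/3.
Take r = r_1 = 1. Let y(x) = x^r sum_{n>=0} a_n x^n with a_0 = 1.
Substitute y = x^r sum a_n x^n and match x^{r+n}. The recurrence is
  D(n) a_n - 1 a_{n-1} = 0,  where D(n) = (r+n)(r+n-1) + (1/3)(r+n) + (-1/3).
  a_n = 1 / D(n) * a_{n-1}.
Since the indicial polynomial factors as (r - r_1)(r - r_2), D(n) = (r_1 + n - r_1)(r_1 + n - r_2) = n(n + 4/3).
Evaluating step by step (a_0 = 1):
  n = 1: D(1) = 1(1 + 4/3) = 7/3; numerator = 1(1) = 1; a_1 = (1)/(7/3) = 3/7
  n = 2: D(2) = 2(2 + 4/3) = 20/3; numerator = 1(3/7) = 3/7; a_2 = (3/7)/(20/3) = 9/140
  n = 3: D(3) = 3(3 + 4/3) = 13; numerator = 1(9/140) = 9/140; a_3 = (9/140)/(13) = 9/1820
  n = 4: D(4) = 4(4 + 4/3) = 64/3; numerator = 1(9/1820) = 9/1820; a_4 = (9/1820)/(64/3) = 27/116480

r = 1; a_0 = 1; a_1 = 3/7; a_2 = 9/140; a_3 = 9/1820; a_4 = 27/116480


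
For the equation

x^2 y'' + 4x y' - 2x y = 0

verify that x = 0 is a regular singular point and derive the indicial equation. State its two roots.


Divide by x^2 to reach normal form y'' + P_1(x) y' + P_2(x) y = 0 with P_1(x) = 4/x and P_2(x) = -2/x.
x = 0 is a singular point because the y'-coefficient 4/x has a pole at x = 0 and the y-coefficient -2/x has a pole at x = 0.
It is a regular singular point because x P_1(x) = p(x) = 4 and x^2 P_2(x) = q(x) = -2x are polynomials, hence analytic at x = 0.
p(0) = 4,  q(0) = 0.
Indicial equation: r(r-1) + p(0) r + q(0) = 0, i.e. r^2 + (p(0) - 1) r + q(0) = 0, i.e. r^2 + 3 r = 0.
Discriminant: (3)^2 - 4(0) = 9, so r = (-3 ± 3)/2.
Solving: r_1 = 0, r_2 = -3.

indicial: r^2 + 3 r = 0; roots r_1 = 0, r_2 = -3


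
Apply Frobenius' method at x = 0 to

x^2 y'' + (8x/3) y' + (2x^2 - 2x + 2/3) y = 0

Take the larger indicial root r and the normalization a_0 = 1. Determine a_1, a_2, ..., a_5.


Write in Frobenius form y'' + (p(x)/x) y' + (q(x)/x^2) y = 0:
  p(x) = 8/3,  q(x) = 2x^2 - 2x + 2/3.
Indicial equation: r(r-1) + (8/3) r + (2/3) = 0 -> roots r_1 = -2/3, r_2 = -1.
Take r = r_1 = -2/3. Let y(x) = x^r sum_{n>=0} a_n x^n with a_0 = 1.
Substitute y = x^r sum a_n x^n and match x^{r+n}. The recurrence is
  D(n) a_n - 2 a_{n-1} + 2 a_{n-2} = 0,  where D(n) = (r+n)(r+n-1) + (8/3)(r+n) + (2/3).
  a_n = [2 a_{n-1} - 2 a_{n-2}] / D(n).
Since the indicial polynomial factors as (r - r_1)(r - r_2), D(n) = (r_1 + n - r_1)(r_1 + n - r_2) = n(n + 1/3).
Evaluating step by step (a_0 = 1):
  n = 1: D(1) = 1(1 + 1/3) = 4/3; numerator = 2(1) = 2; a_1 = (2)/(4/3) = 3/2
  n = 2: D(2) = 2(2 + 1/3) = 14/3; numerator = 2(3/2) - 2(1) = 1; a_2 = (1)/(14/3) = 3/14
  n = 3: D(3) = 3(3 + 1/3) = 10; numerator = 2(3/14) - 2(3/2) = -18/7; a_3 = (-18/7)/(10) = -9/35
  n = 4: D(4) = 4(4 + 1/3) = 52/3; numerator = 2(-9/35) - 2(3/14) = -33/35; a_4 = (-33/35)/(52/3) = -99/1820
  n = 5: D(5) = 5(5 + 1/3) = 80/3; numerator = 2(-99/1820) - 2(-9/35) = 369/910; a_5 = (369/910)/(80/3) = 1107/72800

r = -2/3; a_0 = 1; a_1 = 3/2; a_2 = 3/14; a_3 = -9/35; a_4 = -99/1820; a_5 = 1107/72800


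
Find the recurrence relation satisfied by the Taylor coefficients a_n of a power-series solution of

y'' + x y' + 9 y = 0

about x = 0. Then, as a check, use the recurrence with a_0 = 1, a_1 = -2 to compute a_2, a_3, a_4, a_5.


Substitute y = sum_n a_n x^n.
y''(x) has coefficient (n+2)(n+1) a_{n+2} at x^n;
x y'(x) has coefficient n a_n at x^n (shift);
9 y(x) has coefficient 9 a_n at x^n.
Matching x^n: (n+2)(n+1) a_{n+2} + (n + 9) a_n = 0.
Thus a_{n+2} = (-n - 9) / ((n+1)(n+2)) * a_n.

Check with a_0 = 1, a_1 = -2 (apply the recurrence for n = 0, 1, 2, 3): a_0 = 1, a_1 = -2, a_2 = -9/2, a_3 = 10/3, a_4 = 33/8, a_5 = -2.

a_(n+2) = (-n - 9) / ((n+1)(n+2)) * a_n; check: a_0 = 1, a_1 = -2, a_2 = -9/2, a_3 = 10/3, a_4 = 33/8, a_5 = -2


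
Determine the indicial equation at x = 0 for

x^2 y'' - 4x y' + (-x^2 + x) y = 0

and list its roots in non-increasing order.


Divide by x^2 to reach normal form y'' + P_1(x) y' + P_2(x) y = 0 with P_1(x) = -4/x and P_2(x) = -1 + 1/x.
x = 0 is a singular point because the y'-coefficient -4/x has a pole at x = 0 and the y-coefficient -1 + 1/x has a pole at x = 0.
It is a regular singular point because x P_1(x) = p(x) = -4 and x^2 P_2(x) = q(x) = -x^2 + x are polynomials, hence analytic at x = 0.
p(0) = -4,  q(0) = 0.
Indicial equation: r(r-1) + p(0) r + q(0) = 0, i.e. r^2 + (p(0) - 1) r + q(0) = 0, i.e. r^2 - 5 r = 0.
Discriminant: (-5)^2 - 4(0) = 25, so r = (5 ± 5)/2.
Solving: r_1 = 5, r_2 = 0.

indicial: r^2 - 5 r = 0; roots r_1 = 5, r_2 = 0


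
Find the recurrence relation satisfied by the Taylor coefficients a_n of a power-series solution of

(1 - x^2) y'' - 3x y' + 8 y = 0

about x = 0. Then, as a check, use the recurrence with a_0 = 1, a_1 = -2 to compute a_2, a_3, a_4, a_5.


Substitute y = sum_n a_n x^n.
(1 - 1 x^2) y'' contributes (n+2)(n+1) a_{n+2} - n(n-1) a_n at x^n.
-3 x y'(x) contributes -3 n a_n at x^n.
8 y(x) contributes 8 a_n at x^n.
Matching x^n: (n+2)(n+1) a_{n+2} + (-n(n-1) - 3 n + 8) a_n = 0.
Thus a_{n+2} = (n(n-1) + 3 n - 8) / ((n+1)(n+2)) * a_n.

Check with a_0 = 1, a_1 = -2 (apply the recurrence for n = 0, 1, 2, 3): a_0 = 1, a_1 = -2, a_2 = -4, a_3 = 5/3, a_4 = 0, a_5 = 7/12.

a_(n+2) = (n(n-1) + 3 n - 8) / ((n+1)(n+2)) * a_n; check: a_0 = 1, a_1 = -2, a_2 = -4, a_3 = 5/3, a_4 = 0, a_5 = 7/12


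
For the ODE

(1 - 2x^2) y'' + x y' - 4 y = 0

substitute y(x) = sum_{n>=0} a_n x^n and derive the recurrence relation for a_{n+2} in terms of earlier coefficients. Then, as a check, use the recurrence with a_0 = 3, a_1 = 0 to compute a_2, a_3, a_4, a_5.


Substitute y = sum_n a_n x^n.
(1 - 2 x^2) y'' contributes (n+2)(n+1) a_{n+2} - 2 n(n-1) a_n at x^n.
x y'(x) contributes n a_n at x^n.
-4 y(x) contributes -4 a_n at x^n.
Matching x^n: (n+2)(n+1) a_{n+2} + (-2 n(n-1) + n - 4) a_n = 0.
Thus a_{n+2} = (2 n(n-1) - n + 4) / ((n+1)(n+2)) * a_n.

Check with a_0 = 3, a_1 = 0 (apply the recurrence for n = 0, 1, 2, 3): a_0 = 3, a_1 = 0, a_2 = 6, a_3 = 0, a_4 = 3, a_5 = 0.

a_(n+2) = (2 n(n-1) - n + 4) / ((n+1)(n+2)) * a_n; check: a_0 = 3, a_1 = 0, a_2 = 6, a_3 = 0, a_4 = 3, a_5 = 0
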